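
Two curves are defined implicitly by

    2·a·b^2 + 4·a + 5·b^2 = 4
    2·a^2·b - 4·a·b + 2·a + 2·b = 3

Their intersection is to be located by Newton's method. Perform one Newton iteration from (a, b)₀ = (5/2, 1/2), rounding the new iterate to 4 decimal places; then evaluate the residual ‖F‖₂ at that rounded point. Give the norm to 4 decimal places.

6.2564

At (5/2, 1/2): F = (8.5000, 4.2500).
Jacobian J = [[2·b^2 + 4, 4·a·b + 10·b], [4·a·b - 4·b + 2, 2·a^2 - 4·a + 2]].
At the point, J = [[4.5000, 10.0000], [5.0000, 4.5000]] (det J = -29.7500).
Solving J·Δ = −F gives Δ = (-0.1429, -0.7857).
Then the next iterate is (a, b)₁ = (2.3571, -0.2857).
Re-evaluating at (2.3571, -0.2857): F = (6.221317, 0.661841), so ‖F‖₂ = 6.2564.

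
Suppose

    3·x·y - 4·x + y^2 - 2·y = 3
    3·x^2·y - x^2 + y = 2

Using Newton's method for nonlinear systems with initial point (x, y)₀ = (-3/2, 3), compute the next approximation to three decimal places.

(0.318, 6.178)

At (-3/2, 3): F = (-7.500, 19.000).
Jacobian J = [[3·y - 4, 3·x + 2·y - 2], [6·x·y - 2·x, 3·x^2 + 1]].
At the point, J = [[5.000, -0.500], [-24.000, 7.750]] (det J = 26.750).
Solving J·Δ = −F gives Δ = (1.818, 3.178).
Then the next iterate is (x, y)₁ = (0.318, 6.178).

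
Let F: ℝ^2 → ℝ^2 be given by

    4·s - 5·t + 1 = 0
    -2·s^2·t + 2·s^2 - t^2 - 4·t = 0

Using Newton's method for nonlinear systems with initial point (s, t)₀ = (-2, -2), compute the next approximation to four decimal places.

(-1.2368, -0.7895)

At (-2, -2): F = (3.0000, 28.0000).
Jacobian J = [[4, -5], [-4·s·t + 4·s, -2·s^2 - 2·t - 4]].
At the point, J = [[4.0000, -5.0000], [-24.0000, -8.0000]] (det J = -152.0000).
Solving J·Δ = −F gives Δ = (0.7632, 1.2105).
Then the next iterate is (s, t)₁ = (-1.2368, -0.7895).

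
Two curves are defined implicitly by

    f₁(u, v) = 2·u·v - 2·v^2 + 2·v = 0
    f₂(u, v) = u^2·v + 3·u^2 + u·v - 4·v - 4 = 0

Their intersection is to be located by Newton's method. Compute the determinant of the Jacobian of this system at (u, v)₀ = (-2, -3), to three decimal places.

J = [[2·v, 2·u - 4·v + 2], [2·u·v + 6·u + v, u^2 + u - 4]].
At the point, J = [[-6.000, 10.000], [-3.000, -2.000]].
det J = 42.000.

42.000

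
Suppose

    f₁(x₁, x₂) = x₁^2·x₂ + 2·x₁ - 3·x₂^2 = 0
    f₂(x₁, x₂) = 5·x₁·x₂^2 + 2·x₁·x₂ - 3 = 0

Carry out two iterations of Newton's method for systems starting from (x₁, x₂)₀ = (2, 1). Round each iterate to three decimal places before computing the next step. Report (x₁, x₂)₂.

(0.728, 0.757)

At (2, 1): F = (5.000, 11.000).
Jacobian J = [[2·x₁·x₂ + 2, x₁^2 - 6·x₂], [5·x₂^2 + 2·x₂, 10·x₁·x₂ + 2·x₁]].
At the point, J = [[6.000, -2.000], [7.000, 24.000]] (det J = 158.000).
Solving J·Δ = −F gives Δ = (-0.899, -0.196).
Then the next iterate is (x₁, x₂)₁ = (1.101, 0.804).
Round to (1.101, 0.804) and repeat: F = (1.23736, 2.32893), J = [[3.77041, -3.61180], [4.84008, 11.05404]].
Δ = (-0.373, -0.047), so (x₁, x₂)₂ = (0.728, 0.757).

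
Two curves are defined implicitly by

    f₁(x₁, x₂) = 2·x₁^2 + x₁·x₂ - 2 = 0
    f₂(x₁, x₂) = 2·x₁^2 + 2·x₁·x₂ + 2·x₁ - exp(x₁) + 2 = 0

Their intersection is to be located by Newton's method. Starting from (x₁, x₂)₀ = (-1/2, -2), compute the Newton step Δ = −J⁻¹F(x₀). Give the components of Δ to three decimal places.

(-1.147, 8.179)

At (-1/2, -2): F = (-0.500, 2.89347).
Jacobian J = [[4·x₁ + x₂, x₁], [4·x₁ + 2·x₂ - exp(x₁) + 2, 2·x₁]].
At the point, J = [[-4.000, -0.500], [-4.60653, -1.000]] (det J = 1.69673).
Solving J·Δ = −F gives Δ = (-1.147, 8.179).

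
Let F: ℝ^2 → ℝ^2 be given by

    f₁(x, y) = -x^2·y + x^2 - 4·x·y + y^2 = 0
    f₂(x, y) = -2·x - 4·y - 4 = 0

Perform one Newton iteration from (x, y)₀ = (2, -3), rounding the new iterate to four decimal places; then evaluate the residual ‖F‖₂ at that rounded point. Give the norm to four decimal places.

At (2, -3): F = (49.0000, 4.0000).
Jacobian J = [[-2·x·y + 2·x - 4·y, -x^2 - 4·x + 2·y], [-2, -4]].
At the point, J = [[28.0000, -18.0000], [-2.0000, -4.0000]] (det J = -148.0000).
Solving J·Δ = −F gives Δ = (-0.8378, 1.4189).
Then the next iterate is (x, y)₁ = (1.1622, -1.5811).
Re-evaluating at (1.1622, -1.5811): F = (13.336409, 0.0000), so ‖F‖₂ = 13.3364.

13.3364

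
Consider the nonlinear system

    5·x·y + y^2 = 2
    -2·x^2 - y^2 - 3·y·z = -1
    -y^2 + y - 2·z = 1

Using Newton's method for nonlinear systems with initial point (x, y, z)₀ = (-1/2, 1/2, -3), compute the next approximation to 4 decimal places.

(0.4905, 0.1508, -0.3750)

At (-1/2, 1/2, -3): F = (-3.0000, 4.7500, 5.2500).
Jacobian J = [[5·y, 5·x + 2·y, 0], [-4·x, -2·y - 3·z, -3·y], [0, -2·y + 1, -2]].
At the point, J = [[2.5000, -1.5000, 0.0000], [2.0000, 8.0000, -1.5000], [0.0000, 0.0000, -2.0000]] (det J = -46.0000).
Solving J·Δ = −F gives Δ = (0.9905, -0.3492, 2.6250).
Then the next iterate is (x, y, z)₁ = (0.4905, 0.1508, -0.3750).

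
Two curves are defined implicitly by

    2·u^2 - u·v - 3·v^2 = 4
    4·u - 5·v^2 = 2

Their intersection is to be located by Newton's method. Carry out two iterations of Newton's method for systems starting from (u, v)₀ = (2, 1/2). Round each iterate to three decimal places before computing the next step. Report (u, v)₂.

(2.462, 1.399)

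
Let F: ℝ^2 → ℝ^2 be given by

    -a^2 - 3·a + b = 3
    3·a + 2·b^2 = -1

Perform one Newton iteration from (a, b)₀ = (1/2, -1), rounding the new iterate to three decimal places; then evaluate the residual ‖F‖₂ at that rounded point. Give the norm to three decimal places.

At (1/2, -1): F = (-5.750, 4.500).
Jacobian J = [[-2·a - 3, 1], [3, 4·b]].
At the point, J = [[-4.000, 1.000], [3.000, -4.000]] (det J = 13.000).
Solving J·Δ = −F gives Δ = (-1.423, 0.058).
Then the next iterate is (a, b)₁ = (-0.923, -0.942).
Re-evaluating at (-0.923, -0.942): F = (-2.02493, 0.00573), so ‖F‖₂ = 2.025.

2.025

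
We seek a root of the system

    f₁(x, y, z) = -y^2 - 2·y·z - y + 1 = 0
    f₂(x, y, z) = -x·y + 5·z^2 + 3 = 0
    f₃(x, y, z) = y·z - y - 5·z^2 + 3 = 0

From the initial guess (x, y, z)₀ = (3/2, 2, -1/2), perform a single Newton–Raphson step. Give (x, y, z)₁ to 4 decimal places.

At (3/2, 2, -1/2): F = (-3.0000, 1.2500, -1.2500).
Jacobian J = [[0, -2·y - 2·z - 1, -2·y], [-y, -x, 10·z], [0, z - 1, y - 10·z]].
At the point, J = [[0.0000, -4.0000, -4.0000], [-2.0000, -1.5000, -5.0000], [0.0000, -1.5000, 7.0000]] (det J = -68.0000).
Solving J·Δ = −F gives Δ = (1.1618, -0.7647, 0.0147).
Then the next iterate is (x, y, z)₁ = (2.6618, 1.2353, -0.4853).

(2.6618, 1.2353, -0.4853)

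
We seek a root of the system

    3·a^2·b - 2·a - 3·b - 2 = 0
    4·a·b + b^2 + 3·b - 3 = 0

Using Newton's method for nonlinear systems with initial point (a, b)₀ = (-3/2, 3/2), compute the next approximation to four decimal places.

At (-3/2, 3/2): F = (6.6250, -5.2500).
Jacobian J = [[6·a·b - 2, 3·a^2 - 3], [4·b, 4·a + 2·b + 3]].
At the point, J = [[-15.5000, 3.7500], [6.0000, 0.0000]] (det J = -22.5000).
Solving J·Δ = −F gives Δ = (0.8750, 1.8500).
Then the next iterate is (a, b)₁ = (-0.6250, 3.3500).

(-0.6250, 3.3500)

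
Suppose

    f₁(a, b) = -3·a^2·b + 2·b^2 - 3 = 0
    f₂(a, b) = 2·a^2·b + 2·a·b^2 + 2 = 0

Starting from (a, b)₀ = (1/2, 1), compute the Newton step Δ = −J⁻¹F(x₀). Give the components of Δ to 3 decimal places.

(-0.768, -0.171)

At (1/2, 1): F = (-1.750, 3.500).
Jacobian J = [[-6·a·b, -3·a^2 + 4·b], [4·a·b + 2·b^2, 2·a^2 + 4·a·b]].
At the point, J = [[-3.000, 3.250], [4.000, 2.500]] (det J = -20.500).
Solving J·Δ = −F gives Δ = (-0.768, -0.171).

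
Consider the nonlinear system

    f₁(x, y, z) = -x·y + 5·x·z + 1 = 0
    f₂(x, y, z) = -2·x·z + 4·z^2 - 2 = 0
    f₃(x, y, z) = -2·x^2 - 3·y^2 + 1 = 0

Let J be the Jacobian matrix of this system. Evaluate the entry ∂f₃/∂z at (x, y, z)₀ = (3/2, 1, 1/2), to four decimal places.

0.0000

∂f₃/∂z = 0.
At (3/2, 1, 1/2) this is 0.0000.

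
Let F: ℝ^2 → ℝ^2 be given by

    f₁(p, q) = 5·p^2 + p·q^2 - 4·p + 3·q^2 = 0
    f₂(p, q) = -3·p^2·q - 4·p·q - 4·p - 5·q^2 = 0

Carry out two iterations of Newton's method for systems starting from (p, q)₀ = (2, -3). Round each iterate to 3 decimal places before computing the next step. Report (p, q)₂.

At (2, -3): F = (57.000, 7.000).
Jacobian J = [[10·p + q^2 - 4, 2·p·q + 6·q], [-6·p·q - 4·q - 4, -3·p^2 - 4·p - 10·q]].
At the point, J = [[25.000, -30.000], [44.000, 10.000]] (det J = 1570.000).
Solving J·Δ = −F gives Δ = (-0.497, 1.486).
Then the next iterate is (p, q)₁ = (1.503, -1.514).
Round to (1.503, -1.514) and repeat: F = (15.60480, 1.88961), J = [[13.32220, -13.63508], [15.70925, 2.35097]].
Δ = (-0.254, 0.896), so (p, q)₂ = (1.249, -0.618).

(1.249, -0.618)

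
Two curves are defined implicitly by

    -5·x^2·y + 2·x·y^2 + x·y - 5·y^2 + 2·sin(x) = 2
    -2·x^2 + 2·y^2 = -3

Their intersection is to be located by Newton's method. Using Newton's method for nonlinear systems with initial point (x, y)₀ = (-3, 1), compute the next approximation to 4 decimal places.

(-1.8018, 0.6555)

At (-3, 1): F = (-61.282240, -13.0000).
Jacobian J = [[-10·x·y + 2·y^2 + y + 2·cos(x), -5·x^2 + 4·x·y + x - 10·y], [-4·x, 4·y]].
At the point, J = [[31.020015, -70.0000], [12.0000, 4.0000]] (det J = 964.080060).
Solving J·Δ = −F gives Δ = (1.1982, -0.3445).
Then the next iterate is (x, y)₁ = (-1.8018, 0.6555).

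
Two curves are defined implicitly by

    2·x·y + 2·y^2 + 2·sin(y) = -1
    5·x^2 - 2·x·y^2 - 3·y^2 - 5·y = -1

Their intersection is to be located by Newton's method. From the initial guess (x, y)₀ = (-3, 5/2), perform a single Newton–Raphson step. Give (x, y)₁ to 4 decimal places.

(-2.1553, 0.8649)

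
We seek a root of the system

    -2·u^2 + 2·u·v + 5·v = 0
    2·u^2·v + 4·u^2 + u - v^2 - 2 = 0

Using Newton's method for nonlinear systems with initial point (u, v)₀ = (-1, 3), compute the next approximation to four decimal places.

(0.2941, -3.6471)

At (-1, 3): F = (7.0000, -2.0000).
Jacobian J = [[-4·u + 2·v, 2·u + 5], [4·u·v + 8·u + 1, 2·u^2 - 2·v]].
At the point, J = [[10.0000, 3.0000], [-19.0000, -4.0000]] (det J = 17.0000).
Solving J·Δ = −F gives Δ = (1.2941, -6.6471).
Then the next iterate is (u, v)₁ = (0.2941, -3.6471).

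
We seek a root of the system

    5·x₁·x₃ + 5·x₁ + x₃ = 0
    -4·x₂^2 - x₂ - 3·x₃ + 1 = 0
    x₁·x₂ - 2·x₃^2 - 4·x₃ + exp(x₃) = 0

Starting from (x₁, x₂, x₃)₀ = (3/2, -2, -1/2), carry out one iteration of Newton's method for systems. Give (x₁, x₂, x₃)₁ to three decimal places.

At (3/2, -2, -1/2): F = (3.250, -11.500, -0.89347).
Jacobian J = [[5·x₃ + 5, 0, 5·x₁ + 1], [0, -8·x₂ - 1, -3], [x₂, x₁, -4·x₃ + exp(x₃) - 4]].
At the point, J = [[2.500, 0.000, 8.500], [0.000, 15.000, -3.000], [-2.000, 1.500, -1.39347]] (det J = 213.99490).
Solving J·Δ = −F gives Δ = (0.402, 0.667, -0.501).
Then the next iterate is (x₁, x₂, x₃)₁ = (1.902, -1.333, -1.001).

(1.902, -1.333, -1.001)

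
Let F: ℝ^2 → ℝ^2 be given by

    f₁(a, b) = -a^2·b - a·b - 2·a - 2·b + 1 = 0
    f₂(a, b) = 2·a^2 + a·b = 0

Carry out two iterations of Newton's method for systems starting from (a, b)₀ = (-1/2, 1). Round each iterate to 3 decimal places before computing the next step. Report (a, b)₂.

(-0.648, 1.296)

At (-1/2, 1): F = (0.250, 0.000).
Jacobian J = [[-2·a·b - b - 2, -a^2 - a - 2], [4·a + b, a]].
At the point, J = [[-2.000, -1.750], [-1.000, -0.500]] (det J = -0.750).
Solving J·Δ = −F gives Δ = (-0.167, 0.333).
Then the next iterate is (a, b)₁ = (-0.667, 1.333).
Round to (-0.667, 1.333) and repeat: F = (-0.03593, 0.00067), J = [[-1.55478, -1.77789], [-1.335, -0.667]].
Δ = (0.019, -0.037), so (a, b)₂ = (-0.648, 1.296).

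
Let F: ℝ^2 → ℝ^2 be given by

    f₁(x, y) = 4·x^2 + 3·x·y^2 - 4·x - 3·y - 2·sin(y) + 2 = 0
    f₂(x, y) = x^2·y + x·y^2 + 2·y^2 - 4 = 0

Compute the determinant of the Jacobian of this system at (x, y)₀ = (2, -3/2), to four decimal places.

-229.2805

J = [[8·x + 3·y^2 - 4, 6·x·y - 2·cos(y) - 3], [2·x·y + y^2, x^2 + 2·x·y + 4·y]].
At the point, J = [[18.7500, -21.141474], [-3.7500, -8.0000]].
det J = -229.2805.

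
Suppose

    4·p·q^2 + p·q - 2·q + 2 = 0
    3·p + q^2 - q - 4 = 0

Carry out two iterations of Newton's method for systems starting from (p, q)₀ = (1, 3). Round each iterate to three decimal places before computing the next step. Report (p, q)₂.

At (1, 3): F = (35.000, 5.000).
Jacobian J = [[4·q^2 + q, 8·p·q + p - 2], [3, 2·q - 1]].
At the point, J = [[39.000, 23.000], [3.000, 5.000]] (det J = 126.000).
Solving J·Δ = −F gives Δ = (-0.476, -0.714).
Then the next iterate is (p, q)₁ = (0.524, 2.286).
Round to (0.524, 2.286) and repeat: F = (9.57913, 0.51180), J = [[23.18918, 8.10691], [3.000, 3.572]].
Δ = (-0.514, 0.288), so (p, q)₂ = (0.010, 2.574).

(0.010, 2.574)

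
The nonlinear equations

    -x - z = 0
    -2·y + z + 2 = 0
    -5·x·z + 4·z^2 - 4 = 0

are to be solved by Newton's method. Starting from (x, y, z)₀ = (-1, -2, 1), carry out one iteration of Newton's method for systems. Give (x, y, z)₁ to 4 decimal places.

(-0.7222, 1.3611, 0.7222)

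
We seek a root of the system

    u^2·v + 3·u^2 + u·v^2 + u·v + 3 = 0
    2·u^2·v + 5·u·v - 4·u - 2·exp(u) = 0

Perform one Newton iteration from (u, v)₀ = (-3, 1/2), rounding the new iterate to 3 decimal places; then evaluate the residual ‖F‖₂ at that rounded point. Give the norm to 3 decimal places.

At (-3, 1/2): F = (32.250, 13.40043).
Jacobian J = [[2·u·v + 6·u + v^2 + v, u^2 + 2·u·v + u], [4·u·v + 5·v - 2·exp(u) - 4, 2·u^2 + 5·u]].
At the point, J = [[-20.250, 3.000], [-7.59957, 3.000]] (det J = -37.95128).
Solving J·Δ = −F gives Δ = (1.490, -0.692).
Then the next iterate is (u, v)₁ = (-1.510, -0.192).
Re-evaluating at (-1.510, -0.192): F = (9.63678, 6.17222), so ‖F‖₂ = 11.444.

11.444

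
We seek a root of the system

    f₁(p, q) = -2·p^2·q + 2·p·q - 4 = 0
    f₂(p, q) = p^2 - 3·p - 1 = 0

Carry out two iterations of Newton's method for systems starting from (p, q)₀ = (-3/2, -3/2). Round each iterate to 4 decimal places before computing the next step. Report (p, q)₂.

At (-3/2, -3/2): F = (7.2500, 5.7500).
Jacobian J = [[-4·p·q + 2·q, -2·p^2 + 2·p], [2·p - 3, 0]].
At the point, J = [[-12.0000, -7.5000], [-6.0000, 0.0000]] (det J = -45.0000).
Solving J·Δ = −F gives Δ = (0.9583, -0.5667).
Then the next iterate is (p, q)₁ = (-0.5417, -2.0667).
Round to (-0.5417, -2.0667) and repeat: F = (-0.548037, 0.918539), J = [[-8.611526, -1.670278], [-4.0834, 0.0000]].
Δ = (0.2249, -1.4879), so (p, q)₂ = (-0.3168, -3.5546).

(-0.3168, -3.5546)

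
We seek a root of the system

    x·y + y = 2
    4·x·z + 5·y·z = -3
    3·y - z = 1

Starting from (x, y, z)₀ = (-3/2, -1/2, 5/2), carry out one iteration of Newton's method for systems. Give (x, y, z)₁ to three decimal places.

At (-3/2, -1/2, 5/2): F = (-1.750, -18.250, -5.000).
Jacobian J = [[y, x + 1, 0], [4·z, 5·z, 4·x + 5·y], [0, 3, -1]].
At the point, J = [[-0.500, -0.500, 0.000], [10.000, 12.500, -8.500], [0.000, 3.000, -1.000]] (det J = -11.500).
Solving J·Δ = −F gives Δ = (-3.033, -0.467, -6.402).
Then the next iterate is (x, y, z)₁ = (-4.533, -0.967, -3.902).

(-4.533, -0.967, -3.902)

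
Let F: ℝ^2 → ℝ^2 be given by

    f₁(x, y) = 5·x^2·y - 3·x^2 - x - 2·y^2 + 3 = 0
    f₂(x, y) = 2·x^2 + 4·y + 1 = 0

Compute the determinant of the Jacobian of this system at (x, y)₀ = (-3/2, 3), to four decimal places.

-152.5000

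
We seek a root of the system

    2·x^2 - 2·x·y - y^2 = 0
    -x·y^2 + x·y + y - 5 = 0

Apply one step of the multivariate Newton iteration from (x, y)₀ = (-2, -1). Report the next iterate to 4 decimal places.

At (-2, -1): F = (3.0000, -2.0000).
Jacobian J = [[4·x - 2·y, -2·x - 2·y], [-y^2 + y, -2·x·y + x + 1]].
At the point, J = [[-6.0000, 6.0000], [-2.0000, -5.0000]] (det J = 42.0000).
Solving J·Δ = −F gives Δ = (0.0714, -0.4286).
Then the next iterate is (x, y)₁ = (-1.9286, -1.4286).

(-1.9286, -1.4286)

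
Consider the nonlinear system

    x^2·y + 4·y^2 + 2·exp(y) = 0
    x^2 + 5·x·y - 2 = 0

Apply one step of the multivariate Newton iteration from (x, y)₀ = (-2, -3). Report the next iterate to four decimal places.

(-1.2054, -1.3098)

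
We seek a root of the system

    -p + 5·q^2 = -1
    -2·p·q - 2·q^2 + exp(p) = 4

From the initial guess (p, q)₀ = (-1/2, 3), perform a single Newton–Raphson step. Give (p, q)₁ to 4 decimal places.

(-0.7332, 1.4422)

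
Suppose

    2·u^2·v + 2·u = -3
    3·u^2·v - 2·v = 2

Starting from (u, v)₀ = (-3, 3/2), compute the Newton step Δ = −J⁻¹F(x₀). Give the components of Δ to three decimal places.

At (-3, 3/2): F = (24.000, 35.500).
Jacobian J = [[4·u·v + 2, 2·u^2], [6·u·v, 3·u^2 - 2]].
At the point, J = [[-16.000, 18.000], [-27.000, 25.000]] (det J = 86.000).
Solving J·Δ = −F gives Δ = (0.453, -0.930).

(0.453, -0.930)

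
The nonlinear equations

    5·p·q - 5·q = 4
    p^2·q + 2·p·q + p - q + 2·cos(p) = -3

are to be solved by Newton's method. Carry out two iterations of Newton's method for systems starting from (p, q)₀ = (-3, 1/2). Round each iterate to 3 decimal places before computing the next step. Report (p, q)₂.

At (-3, 1/2): F = (-14.000, -0.97998).
Jacobian J = [[5·q, 5·p - 5], [2·p·q + 2·q - 2·sin(p) + 1, p^2 + 2·p - 1]].
At the point, J = [[2.500, -20.000], [-0.71776, 2.000]] (det J = -9.35520).
Solving J·Δ = −F gives Δ = (-5.088, -1.336).
Then the next iterate is (p, q)₁ = (-8.088, -0.836).
Round to (-8.088, -0.836) and repeat: F = (33.98784, -45.88020), J = [[-4.180, -45.440], [14.79662, 48.23974]].
Δ = (0.946, 0.661), so (p, q)₂ = (-7.142, -0.175).

(-7.142, -0.175)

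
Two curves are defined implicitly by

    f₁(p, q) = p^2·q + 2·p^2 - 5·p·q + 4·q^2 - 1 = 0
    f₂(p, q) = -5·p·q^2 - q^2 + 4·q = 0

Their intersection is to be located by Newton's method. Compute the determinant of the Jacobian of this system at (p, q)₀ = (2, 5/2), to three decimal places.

157.000

J = [[2·p·q + 4·p - 5·q, p^2 - 5·p + 8·q], [-5·q^2, -10·p·q - 2·q + 4]].
At the point, J = [[5.500, 14.000], [-31.250, -51.000]].
det J = 157.000.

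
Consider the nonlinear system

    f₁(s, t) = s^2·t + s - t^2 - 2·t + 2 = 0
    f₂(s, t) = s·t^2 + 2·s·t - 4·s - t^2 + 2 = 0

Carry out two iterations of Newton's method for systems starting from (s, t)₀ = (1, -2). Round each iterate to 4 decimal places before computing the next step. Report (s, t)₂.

(-1.2784, -4.1095)

At (1, -2): F = (1.0000, -6.0000).
Jacobian J = [[2·s·t + 1, s^2 - 2·t - 2], [t^2 + 2·t - 4, 2·s·t + 2·s - 2·t]].
At the point, J = [[-3.0000, 3.0000], [-4.0000, 2.0000]] (det J = 6.0000).
Solving J·Δ = −F gives Δ = (-3.3333, -3.6667).
Then the next iterate is (s, t)₁ = (-2.3333, -5.6667).
Round to (-2.3333, -5.6667) and repeat: F = (-51.962541, -69.259804), J = [[27.444222, 14.777689], [16.778089, 33.111022]].
Δ = (1.0549, 1.5572), so (s, t)₂ = (-1.2784, -4.1095).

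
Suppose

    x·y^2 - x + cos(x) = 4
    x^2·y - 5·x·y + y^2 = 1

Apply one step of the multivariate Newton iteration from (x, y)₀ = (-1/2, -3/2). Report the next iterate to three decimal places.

(-0.123, 0.564)

At (-1/2, -3/2): F = (-3.74742, -2.875).
Jacobian J = [[y^2 - sin(x) - 1, 2·x·y], [2·x·y - 5·y, x^2 - 5·x + 2·y]].
At the point, J = [[1.72943, 1.500], [9.000, -0.250]] (det J = -13.93236).
Solving J·Δ = −F gives Δ = (0.377, 2.064).
Then the next iterate is (x, y)₁ = (-0.123, 0.564).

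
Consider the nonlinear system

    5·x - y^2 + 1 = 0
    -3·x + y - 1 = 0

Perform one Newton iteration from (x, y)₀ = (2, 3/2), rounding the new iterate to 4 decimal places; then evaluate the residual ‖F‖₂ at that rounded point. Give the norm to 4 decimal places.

At (2, 3/2): F = (8.7500, -5.5000).
Jacobian J = [[5, -2·y], [-3, 1]].
At the point, J = [[5.0000, -3.0000], [-3.0000, 1.0000]] (det J = -4.0000).
Solving J·Δ = −F gives Δ = (-1.9375, -0.3125).
Then the next iterate is (x, y)₁ = (0.0625, 1.1875).
Re-evaluating at (0.0625, 1.1875): F = (-0.097656, 0.0000), so ‖F‖₂ = 0.0977.

0.0977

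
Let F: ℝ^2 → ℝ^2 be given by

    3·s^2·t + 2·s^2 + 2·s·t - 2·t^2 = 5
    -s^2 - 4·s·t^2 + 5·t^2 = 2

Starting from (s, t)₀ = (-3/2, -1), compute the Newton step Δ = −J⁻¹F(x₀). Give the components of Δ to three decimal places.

(5.978, 0.035)

At (-3/2, -1): F = (-6.250, 6.750).
Jacobian J = [[6·s·t + 4·s + 2·t, 3·s^2 + 2·s - 4·t], [-2·s - 4·t^2, -8·s·t + 10·t]].
At the point, J = [[1.000, 7.750], [-1.000, -22.000]] (det J = -14.250).
Solving J·Δ = −F gives Δ = (5.978, 0.035).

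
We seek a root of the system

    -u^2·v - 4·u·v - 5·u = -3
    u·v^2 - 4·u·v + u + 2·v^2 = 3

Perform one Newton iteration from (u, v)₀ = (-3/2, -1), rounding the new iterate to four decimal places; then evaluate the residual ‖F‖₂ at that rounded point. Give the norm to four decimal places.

At (-3/2, -1): F = (6.7500, -10.0000).
Jacobian J = [[-2·u·v - 4·v - 5, -u^2 - 4·u], [v^2 - 4·v + 1, 2·u·v - 4·u + 4·v]].
At the point, J = [[-4.0000, 3.7500], [6.0000, 5.0000]] (det J = -42.5000).
Solving J·Δ = −F gives Δ = (1.6765, -0.0118).
Then the next iterate is (u, v)₁ = (0.1765, -1.0118).
Re-evaluating at (0.1765, -1.0118): F = (2.863351, 0.118999), so ‖F‖₂ = 2.8658.

2.8658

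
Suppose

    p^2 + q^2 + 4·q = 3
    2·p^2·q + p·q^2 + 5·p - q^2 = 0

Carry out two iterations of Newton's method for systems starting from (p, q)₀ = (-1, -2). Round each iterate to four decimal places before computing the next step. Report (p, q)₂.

At (-1, -2): F = (-6.0000, -17.0000).
Jacobian J = [[2·p, 2·q + 4], [4·p·q + q^2 + 5, 2·p^2 + 2·p·q - 2·q]].
At the point, J = [[-2.0000, 0.0000], [17.0000, 10.0000]] (det J = -20.0000).
Solving J·Δ = −F gives Δ = (-3.0000, 6.8000).
Then the next iterate is (p, q)₁ = (-4.0000, 4.8000).
Round to (-4.0000, 4.8000) and repeat: F = (55.2400, 18.4000), J = [[-8.0000, 13.6000], [-48.7600, -16.0000]].
Δ = (1.4335, -3.2185), so (p, q)₂ = (-2.5665, 1.5815).

(-2.5665, 1.5815)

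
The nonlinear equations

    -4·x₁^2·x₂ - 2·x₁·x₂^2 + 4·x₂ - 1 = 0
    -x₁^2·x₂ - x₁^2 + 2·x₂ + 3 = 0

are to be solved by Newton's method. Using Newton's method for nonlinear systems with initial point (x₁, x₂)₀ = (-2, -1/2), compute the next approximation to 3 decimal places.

(-1.755, -0.255)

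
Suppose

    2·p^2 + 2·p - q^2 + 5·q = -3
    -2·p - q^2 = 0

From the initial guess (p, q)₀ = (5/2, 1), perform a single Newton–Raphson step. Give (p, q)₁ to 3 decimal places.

(0.778, -0.278)

At (5/2, 1): F = (24.500, -6.000).
Jacobian J = [[4·p + 2, -2·q + 5], [-2, -2·q]].
At the point, J = [[12.000, 3.000], [-2.000, -2.000]] (det J = -18.000).
Solving J·Δ = −F gives Δ = (-1.722, -1.278).
Then the next iterate is (p, q)₁ = (0.778, -0.278).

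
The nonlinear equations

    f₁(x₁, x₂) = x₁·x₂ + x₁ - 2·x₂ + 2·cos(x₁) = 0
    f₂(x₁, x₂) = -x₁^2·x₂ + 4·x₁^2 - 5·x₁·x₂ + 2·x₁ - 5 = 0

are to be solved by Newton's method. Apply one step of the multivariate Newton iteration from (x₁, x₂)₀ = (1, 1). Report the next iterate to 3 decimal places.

At (1, 1): F = (1.08060, -5.000).
Jacobian J = [[x₂ - 2·sin(x₁) + 1, x₁ - 2], [-2·x₁·x₂ + 8·x₁ - 5·x₂ + 2, -x₁^2 - 5·x₁]].
At the point, J = [[0.31706, -1.000], [3.000, -6.000]] (det J = 1.09765).
Solving J·Δ = −F gives Δ = (10.462, 4.398).
Then the next iterate is (x₁, x₂)₁ = (11.462, 5.398).

(11.462, 5.398)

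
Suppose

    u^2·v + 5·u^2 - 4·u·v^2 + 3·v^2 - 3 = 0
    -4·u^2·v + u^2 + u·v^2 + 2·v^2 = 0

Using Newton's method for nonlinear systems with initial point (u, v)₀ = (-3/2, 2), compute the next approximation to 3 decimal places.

At (-3/2, 2): F = (48.750, -13.750).
Jacobian J = [[2·u·v + 10·u - 4·v^2, u^2 - 8·u·v + 6·v], [-8·u·v + 2·u + v^2, -4·u^2 + 2·u·v + 4·v]].
At the point, J = [[-37.000, 38.250], [25.000, -7.000]] (det J = -697.250).
Solving J·Δ = −F gives Δ = (0.265, -1.018).
Then the next iterate is (u, v)₁ = (-1.235, 0.982).

(-1.235, 0.982)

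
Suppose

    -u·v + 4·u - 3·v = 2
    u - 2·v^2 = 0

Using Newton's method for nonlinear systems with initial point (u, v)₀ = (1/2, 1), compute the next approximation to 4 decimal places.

(1.5294, 0.8824)

At (1/2, 1): F = (-3.5000, -1.5000).
Jacobian J = [[-v + 4, -u - 3], [1, -4·v]].
At the point, J = [[3.0000, -3.5000], [1.0000, -4.0000]] (det J = -8.5000).
Solving J·Δ = −F gives Δ = (1.0294, -0.1176).
Then the next iterate is (u, v)₁ = (1.5294, 0.8824).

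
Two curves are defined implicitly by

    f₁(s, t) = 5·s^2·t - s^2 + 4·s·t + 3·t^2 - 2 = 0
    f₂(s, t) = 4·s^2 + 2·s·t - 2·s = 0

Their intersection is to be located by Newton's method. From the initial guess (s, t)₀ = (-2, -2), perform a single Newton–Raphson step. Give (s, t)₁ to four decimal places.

(-1.5000, 2.2500)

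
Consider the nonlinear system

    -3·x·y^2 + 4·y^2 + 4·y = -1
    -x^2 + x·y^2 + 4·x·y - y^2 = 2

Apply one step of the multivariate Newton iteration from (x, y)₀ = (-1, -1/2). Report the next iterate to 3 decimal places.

At (-1, -1/2): F = (0.750, -1.500).
Jacobian J = [[-3·y^2, -6·x·y + 8·y + 4], [-2·x + y^2 + 4·y, 2·x·y + 4·x - 2·y]].
At the point, J = [[-0.750, -3.000], [0.250, -2.000]] (det J = 2.250).
Solving J·Δ = −F gives Δ = (2.667, -0.417).
Then the next iterate is (x, y)₁ = (1.667, -0.917).

(1.667, -0.917)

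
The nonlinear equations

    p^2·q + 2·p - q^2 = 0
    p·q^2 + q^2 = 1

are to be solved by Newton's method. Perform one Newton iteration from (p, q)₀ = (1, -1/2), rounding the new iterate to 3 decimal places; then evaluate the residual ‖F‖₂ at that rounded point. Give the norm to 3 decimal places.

0.049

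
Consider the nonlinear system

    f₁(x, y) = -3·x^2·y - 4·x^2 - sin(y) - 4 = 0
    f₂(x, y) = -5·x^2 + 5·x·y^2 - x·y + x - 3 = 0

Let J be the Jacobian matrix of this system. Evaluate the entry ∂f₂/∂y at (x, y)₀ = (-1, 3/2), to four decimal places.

∂f₂/∂y = 10·x·y - x.
At (-1, 3/2) this is -14.0000.

-14.0000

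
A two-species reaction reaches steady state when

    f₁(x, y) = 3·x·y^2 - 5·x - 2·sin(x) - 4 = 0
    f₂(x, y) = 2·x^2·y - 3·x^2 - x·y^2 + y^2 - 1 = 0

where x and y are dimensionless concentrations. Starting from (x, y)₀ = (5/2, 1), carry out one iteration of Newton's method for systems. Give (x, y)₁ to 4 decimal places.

(2.1013, 1.6692)

At (5/2, 1): F = (-10.196944, -8.7500).
Jacobian J = [[3·y^2 - 2·cos(x) - 5, 6·x·y], [4·x·y - 6·x - y^2, 2·x^2 - 2·x·y + 2·y]].
At the point, J = [[-0.397713, 15.0000], [-6.0000, 9.5000]] (det J = 86.221729).
Solving J·Δ = −F gives Δ = (-0.3987, 0.6692).
Then the next iterate is (x, y)₁ = (2.1013, 1.6692).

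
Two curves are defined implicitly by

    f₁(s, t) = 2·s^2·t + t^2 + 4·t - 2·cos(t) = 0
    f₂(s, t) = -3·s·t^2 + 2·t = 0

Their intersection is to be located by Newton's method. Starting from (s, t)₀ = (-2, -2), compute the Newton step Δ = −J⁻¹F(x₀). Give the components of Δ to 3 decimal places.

(1.073, 0.324)

At (-2, -2): F = (-19.16771, 20.000).
Jacobian J = [[4·s·t, 2·s^2 + 2·t + 2·sin(t) + 4], [-3·t^2, -6·s·t + 2]].
At the point, J = [[16.000, 6.18141], [-12.000, -22.000]] (det J = -277.82314).
Solving J·Δ = −F gives Δ = (1.073, 0.324).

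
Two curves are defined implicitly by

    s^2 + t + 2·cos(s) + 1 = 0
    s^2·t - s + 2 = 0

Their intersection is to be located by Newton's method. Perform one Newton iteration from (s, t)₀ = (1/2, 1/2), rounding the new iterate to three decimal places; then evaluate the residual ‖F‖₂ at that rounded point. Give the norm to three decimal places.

At (1/2, 1/2): F = (3.50517, 1.625).
Jacobian J = [[2·s - 2·sin(s), 1], [2·s·t - 1, s^2]].
At the point, J = [[0.04115, 1.000], [-0.500, 0.250]] (det J = 0.51029).
Solving J·Δ = −F gives Δ = (1.467, -3.566).
Then the next iterate is (s, t)₁ = (1.967, -3.066).
Re-evaluating at (1.967, -3.066): F = (1.03125, -11.82963), so ‖F‖₂ = 11.874.

11.874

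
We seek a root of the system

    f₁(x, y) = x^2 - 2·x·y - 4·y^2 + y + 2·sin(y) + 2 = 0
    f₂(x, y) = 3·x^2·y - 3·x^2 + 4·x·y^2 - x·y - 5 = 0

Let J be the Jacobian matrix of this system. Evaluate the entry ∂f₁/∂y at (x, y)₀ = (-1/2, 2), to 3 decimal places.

∂f₁/∂y = -2·x - 8·y + 2·cos(y) + 1.
At (-1/2, 2) this is -14.832.

-14.832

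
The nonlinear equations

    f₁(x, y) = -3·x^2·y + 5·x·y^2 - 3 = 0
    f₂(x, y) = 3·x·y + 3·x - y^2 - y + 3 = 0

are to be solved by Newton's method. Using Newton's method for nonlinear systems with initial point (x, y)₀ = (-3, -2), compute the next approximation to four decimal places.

At (-3, -2): F = (-9.0000, 10.0000).
Jacobian J = [[-6·x·y + 5·y^2, -3·x^2 + 10·x·y], [3·y + 3, 3·x - 2·y - 1]].
At the point, J = [[-16.0000, 33.0000], [-3.0000, -6.0000]] (det J = 195.0000).
Solving J·Δ = −F gives Δ = (1.4154, 0.9590).
Then the next iterate is (x, y)₁ = (-1.5846, -1.0410).

(-1.5846, -1.0410)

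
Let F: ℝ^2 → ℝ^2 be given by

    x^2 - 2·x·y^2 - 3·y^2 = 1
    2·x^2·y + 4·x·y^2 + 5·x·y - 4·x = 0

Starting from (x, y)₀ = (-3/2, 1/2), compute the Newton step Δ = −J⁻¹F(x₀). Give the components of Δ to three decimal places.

(0.357, 0.194)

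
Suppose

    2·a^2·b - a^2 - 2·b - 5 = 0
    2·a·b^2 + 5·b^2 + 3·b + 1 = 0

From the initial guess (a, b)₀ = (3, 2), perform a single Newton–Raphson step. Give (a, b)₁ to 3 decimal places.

At (3, 2): F = (18.000, 51.000).
Jacobian J = [[4·a·b - 2·a, 2·a^2 - 2], [2·b^2, 4·a·b + 10·b + 3]].
At the point, J = [[18.000, 16.000], [8.000, 47.000]] (det J = 718.000).
Solving J·Δ = −F gives Δ = (-0.042, -1.078).
Then the next iterate is (a, b)₁ = (2.958, 0.922).

(2.958, 0.922)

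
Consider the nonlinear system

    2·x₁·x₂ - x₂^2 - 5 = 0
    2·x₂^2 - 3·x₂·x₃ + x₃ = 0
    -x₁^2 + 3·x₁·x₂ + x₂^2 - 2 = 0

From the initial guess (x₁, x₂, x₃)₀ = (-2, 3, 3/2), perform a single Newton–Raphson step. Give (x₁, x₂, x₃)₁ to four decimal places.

At (-2, 3, 3/2): F = (-26.0000, 6.0000, -15.0000).
Jacobian J = [[2·x₂, 2·x₁ - 2·x₂, 0], [0, 4·x₂ - 3·x₃, -3·x₂ + 1], [-2·x₁ + 3·x₂, 3·x₁ + 2·x₂, 0]].
At the point, J = [[6.0000, -10.0000, 0.0000], [0.0000, 7.5000, -8.0000], [13.0000, 0.0000, 0.0000]] (det J = 1040.0000).
Solving J·Δ = −F gives Δ = (1.1538, -1.9077, -1.0385).
Then the next iterate is (x₁, x₂, x₃)₁ = (-0.8462, 1.0923, 0.4615).

(-0.8462, 1.0923, 0.4615)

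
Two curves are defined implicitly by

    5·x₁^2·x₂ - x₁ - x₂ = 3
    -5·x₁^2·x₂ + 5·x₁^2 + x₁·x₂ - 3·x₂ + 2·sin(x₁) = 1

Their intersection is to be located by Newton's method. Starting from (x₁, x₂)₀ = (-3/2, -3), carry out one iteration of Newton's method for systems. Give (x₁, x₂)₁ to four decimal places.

(-2.7523, 5.5222)

At (-3/2, -3): F = (-32.2500, 55.505010).
Jacobian J = [[10·x₁·x₂ - 1, 5·x₁^2 - 1], [-10·x₁·x₂ + 10·x₁ + x₂ + 2·cos(x₁), -5·x₁^2 + x₁ - 3]].
At the point, J = [[44.0000, 10.2500], [-62.858526, -15.7500]] (det J = -48.700113).
Solving J·Δ = −F gives Δ = (-1.2523, 8.5222).
Then the next iterate is (x₁, x₂)₁ = (-2.7523, 5.5222).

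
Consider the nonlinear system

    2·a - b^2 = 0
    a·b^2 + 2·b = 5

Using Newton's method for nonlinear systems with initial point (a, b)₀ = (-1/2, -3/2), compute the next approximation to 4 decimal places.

(-64.5000, 42.2500)

At (-1/2, -3/2): F = (-3.2500, -9.1250).
Jacobian J = [[2, -2·b], [b^2, 2·a·b + 2]].
At the point, J = [[2.0000, 3.0000], [2.2500, 3.5000]] (det J = 0.2500).
Solving J·Δ = −F gives Δ = (-64.0000, 43.7500).
Then the next iterate is (a, b)₁ = (-64.5000, 42.2500).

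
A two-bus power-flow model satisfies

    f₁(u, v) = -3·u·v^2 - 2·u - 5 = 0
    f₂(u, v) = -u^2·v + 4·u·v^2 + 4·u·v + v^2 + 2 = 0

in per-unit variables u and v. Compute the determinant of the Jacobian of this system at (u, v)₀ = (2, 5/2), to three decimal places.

-266.750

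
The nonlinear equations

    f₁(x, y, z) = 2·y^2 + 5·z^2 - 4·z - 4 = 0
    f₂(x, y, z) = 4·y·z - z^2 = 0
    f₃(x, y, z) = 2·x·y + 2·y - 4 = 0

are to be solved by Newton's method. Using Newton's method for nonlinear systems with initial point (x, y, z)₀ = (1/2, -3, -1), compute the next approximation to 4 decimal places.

At (1/2, -3, -1): F = (23.0000, 11.0000, -13.0000).
Jacobian J = [[0, 4·y, 10·z - 4], [0, 4·z, 4·y - 2·z], [2·y, 2·x + 2, 0]].
At the point, J = [[0.0000, -12.0000, -14.0000], [0.0000, -4.0000, -10.0000], [-6.0000, 3.0000, 0.0000]] (det J = -384.0000).
Solving J·Δ = −F gives Δ = (-1.5729, 1.1875, 0.6250).
Then the next iterate is (x, y, z)₁ = (-1.0729, -1.8125, -0.3750).

(-1.0729, -1.8125, -0.3750)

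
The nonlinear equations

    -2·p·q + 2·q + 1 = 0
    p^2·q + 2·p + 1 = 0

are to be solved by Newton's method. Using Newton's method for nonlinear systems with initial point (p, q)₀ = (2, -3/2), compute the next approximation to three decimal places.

(-1.500, -4.750)

At (2, -3/2): F = (4.000, -1.000).
Jacobian J = [[-2·q, -2·p + 2], [2·p·q + 2, p^2]].
At the point, J = [[3.000, -2.000], [-4.000, 4.000]] (det J = 4.000).
Solving J·Δ = −F gives Δ = (-3.500, -3.250).
Then the next iterate is (p, q)₁ = (-1.500, -4.750).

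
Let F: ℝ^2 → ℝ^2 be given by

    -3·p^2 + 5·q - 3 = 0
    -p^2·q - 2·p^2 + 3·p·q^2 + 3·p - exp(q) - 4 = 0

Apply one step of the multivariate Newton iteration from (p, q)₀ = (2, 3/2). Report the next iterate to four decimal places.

At (2, 3/2): F = (-7.5000, -2.981689).
Jacobian J = [[-6·p, 5], [-2·p·q - 4·p + 3·q^2 + 3, -p^2 + 6·p·q - exp(q)]].
At the point, J = [[-12.0000, 5.0000], [-4.2500, 9.518311]] (det J = -92.969731).
Solving J·Δ = −F gives Δ = (-0.6075, 0.0420).
Then the next iterate is (p, q)₁ = (1.3925, 1.5420).

(1.3925, 1.5420)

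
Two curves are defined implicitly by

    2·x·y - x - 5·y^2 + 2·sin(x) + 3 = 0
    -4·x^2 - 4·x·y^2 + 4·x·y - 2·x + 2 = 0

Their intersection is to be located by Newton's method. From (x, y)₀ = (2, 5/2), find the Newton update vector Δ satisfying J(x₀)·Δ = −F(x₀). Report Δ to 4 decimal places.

(-0.5265, -0.9571)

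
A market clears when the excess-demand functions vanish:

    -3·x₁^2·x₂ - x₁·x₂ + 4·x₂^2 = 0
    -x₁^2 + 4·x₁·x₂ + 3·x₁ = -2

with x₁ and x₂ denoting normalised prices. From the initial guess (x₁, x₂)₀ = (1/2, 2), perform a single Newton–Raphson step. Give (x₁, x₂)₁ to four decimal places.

(0.0111, 0.8196)

At (1/2, 2): F = (13.5000, 7.2500).
Jacobian J = [[-6·x₁·x₂ - x₂, -3·x₁^2 - x₁ + 8·x₂], [-2·x₁ + 4·x₂ + 3, 4·x₁]].
At the point, J = [[-8.0000, 14.7500], [10.0000, 2.0000]] (det J = -163.5000).
Solving J·Δ = −F gives Δ = (-0.4889, -1.1804).
Then the next iterate is (x₁, x₂)₁ = (0.0111, 0.8196).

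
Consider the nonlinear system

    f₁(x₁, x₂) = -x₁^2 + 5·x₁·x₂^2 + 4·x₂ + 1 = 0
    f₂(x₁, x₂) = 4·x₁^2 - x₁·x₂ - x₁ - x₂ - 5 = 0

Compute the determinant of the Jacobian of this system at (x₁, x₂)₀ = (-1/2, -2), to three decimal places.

J = [[-2·x₁ + 5·x₂^2, 10·x₁·x₂ + 4], [8·x₁ - x₂ - 1, -x₁ - 1]].
At the point, J = [[21.000, 14.000], [-3.000, -0.500]].
det J = 31.500.

31.500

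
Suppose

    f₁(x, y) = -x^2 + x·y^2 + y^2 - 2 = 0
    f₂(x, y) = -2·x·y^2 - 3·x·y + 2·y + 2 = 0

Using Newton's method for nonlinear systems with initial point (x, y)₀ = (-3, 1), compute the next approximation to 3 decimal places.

At (-3, 1): F = (-13.000, 19.000).
Jacobian J = [[-2·x + y^2, 2·x·y + 2·y], [-2·y^2 - 3·y, -4·x·y - 3·x + 2]].
At the point, J = [[7.000, -4.000], [-5.000, 23.000]] (det J = 141.000).
Solving J·Δ = −F gives Δ = (1.582, -0.482).
Then the next iterate is (x, y)₁ = (-1.418, 0.518).

(-1.418, 0.518)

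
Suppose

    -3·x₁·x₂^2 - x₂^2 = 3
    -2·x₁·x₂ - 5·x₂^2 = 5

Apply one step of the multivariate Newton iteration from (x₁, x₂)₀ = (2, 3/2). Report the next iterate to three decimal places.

(3.701, 0.060)

At (2, 3/2): F = (-18.750, -22.250).
Jacobian J = [[-3·x₂^2, -6·x₁·x₂ - 2·x₂], [-2·x₂, -2·x₁ - 10·x₂]].
At the point, J = [[-6.750, -21.000], [-3.000, -19.000]] (det J = 65.250).
Solving J·Δ = −F gives Δ = (1.701, -1.440).
Then the next iterate is (x₁, x₂)₁ = (3.701, 0.060).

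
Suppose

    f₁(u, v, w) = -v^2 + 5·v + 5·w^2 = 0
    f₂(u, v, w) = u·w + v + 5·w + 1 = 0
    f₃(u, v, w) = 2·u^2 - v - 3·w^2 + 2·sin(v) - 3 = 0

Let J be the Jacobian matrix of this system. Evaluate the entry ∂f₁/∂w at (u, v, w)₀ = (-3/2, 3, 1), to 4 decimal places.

10.0000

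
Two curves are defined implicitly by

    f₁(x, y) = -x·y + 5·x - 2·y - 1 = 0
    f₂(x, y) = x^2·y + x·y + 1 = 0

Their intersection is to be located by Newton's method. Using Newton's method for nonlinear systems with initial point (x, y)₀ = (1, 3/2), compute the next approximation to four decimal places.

(0.4634, 0.7073)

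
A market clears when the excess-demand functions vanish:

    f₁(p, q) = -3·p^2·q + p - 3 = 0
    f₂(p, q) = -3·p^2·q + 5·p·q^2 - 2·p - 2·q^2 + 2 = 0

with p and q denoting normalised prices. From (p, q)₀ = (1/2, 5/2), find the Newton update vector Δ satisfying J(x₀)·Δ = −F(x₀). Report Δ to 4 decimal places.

At (1/2, 5/2): F = (-4.3750, 2.2500).
Jacobian J = [[-6·p·q + 1, -3·p^2], [-6·p·q + 5·q^2 - 2, -3·p^2 + 10·p·q - 4·q]].
At the point, J = [[-6.5000, -0.7500], [21.7500, 1.7500]] (det J = 4.9375).
Solving J·Δ = −F gives Δ = (1.2089, -16.3101).

(1.2089, -16.3101)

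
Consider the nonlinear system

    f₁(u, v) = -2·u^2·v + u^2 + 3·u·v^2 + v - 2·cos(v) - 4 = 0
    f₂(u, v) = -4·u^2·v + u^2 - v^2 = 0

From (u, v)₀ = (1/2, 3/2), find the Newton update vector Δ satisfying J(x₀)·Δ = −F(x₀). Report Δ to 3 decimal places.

(-1.474, 0.968)

At (1/2, 3/2): F = (0.23353, -3.500).
Jacobian J = [[-4·u·v + 2·u + 3·v^2, -2·u^2 + 6·u·v + 2·sin(v) + 1], [-8·u·v + 2·u, -4·u^2 - 2·v]].
At the point, J = [[4.750, 6.99499], [-5.000, -4.000]] (det J = 15.97495).
Solving J·Δ = −F gives Δ = (-1.474, 0.968).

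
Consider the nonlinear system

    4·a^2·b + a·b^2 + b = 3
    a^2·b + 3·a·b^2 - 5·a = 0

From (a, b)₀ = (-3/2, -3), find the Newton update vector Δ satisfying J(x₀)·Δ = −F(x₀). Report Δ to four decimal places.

(0.8317, 0.4775)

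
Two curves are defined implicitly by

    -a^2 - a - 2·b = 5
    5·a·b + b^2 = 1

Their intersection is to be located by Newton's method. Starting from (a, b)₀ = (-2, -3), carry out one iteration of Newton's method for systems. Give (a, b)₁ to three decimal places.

(-0.821, -1.731)

At (-2, -3): F = (-1.000, 38.000).
Jacobian J = [[-2·a - 1, -2], [5·b, 5·a + 2·b]].
At the point, J = [[3.000, -2.000], [-15.000, -16.000]] (det J = -78.000).
Solving J·Δ = −F gives Δ = (1.179, 1.269).
Then the next iterate is (a, b)₁ = (-0.821, -1.731).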